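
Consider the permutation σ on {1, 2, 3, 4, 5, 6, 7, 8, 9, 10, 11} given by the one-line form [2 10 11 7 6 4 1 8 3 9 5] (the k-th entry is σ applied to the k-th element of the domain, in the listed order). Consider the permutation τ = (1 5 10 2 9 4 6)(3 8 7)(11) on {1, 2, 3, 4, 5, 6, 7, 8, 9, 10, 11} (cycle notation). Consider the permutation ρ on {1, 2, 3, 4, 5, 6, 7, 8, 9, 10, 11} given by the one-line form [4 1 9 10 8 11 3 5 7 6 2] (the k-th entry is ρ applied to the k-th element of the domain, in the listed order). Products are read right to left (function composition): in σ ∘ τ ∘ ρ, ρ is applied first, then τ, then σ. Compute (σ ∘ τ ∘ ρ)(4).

Apply the permutations in order: ρ(4) = 10, then τ(10) = 2, then σ(2) = 10. So (σ ∘ τ ∘ ρ)(4) = 10.

10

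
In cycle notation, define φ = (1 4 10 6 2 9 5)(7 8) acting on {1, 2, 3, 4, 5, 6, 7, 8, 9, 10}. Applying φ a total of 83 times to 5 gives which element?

5 lies in the 7-cycle (1 4 10 6 2 9 5).
Powers repeat with period 7 on this cycle, and 83 mod 7 = 6, so φ^83(5) = φ^6(5).
Stepping 6 places around the cycle: 5 → 1 → 4 → 10 → 6 → 2 → 9.

9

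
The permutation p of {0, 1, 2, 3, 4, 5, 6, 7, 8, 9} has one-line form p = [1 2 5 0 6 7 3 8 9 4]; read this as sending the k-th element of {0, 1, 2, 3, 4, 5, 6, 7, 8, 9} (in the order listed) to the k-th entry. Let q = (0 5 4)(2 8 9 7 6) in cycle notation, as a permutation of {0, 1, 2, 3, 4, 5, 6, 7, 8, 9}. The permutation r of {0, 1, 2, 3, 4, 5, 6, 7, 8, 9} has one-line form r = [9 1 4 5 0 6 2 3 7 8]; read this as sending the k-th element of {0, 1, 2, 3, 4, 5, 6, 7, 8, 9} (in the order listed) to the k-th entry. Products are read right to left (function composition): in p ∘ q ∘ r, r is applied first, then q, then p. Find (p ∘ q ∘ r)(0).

Apply the permutations in order: r(0) = 9, then q(9) = 7, then p(7) = 8. So (p ∘ q ∘ r)(0) = 8.

8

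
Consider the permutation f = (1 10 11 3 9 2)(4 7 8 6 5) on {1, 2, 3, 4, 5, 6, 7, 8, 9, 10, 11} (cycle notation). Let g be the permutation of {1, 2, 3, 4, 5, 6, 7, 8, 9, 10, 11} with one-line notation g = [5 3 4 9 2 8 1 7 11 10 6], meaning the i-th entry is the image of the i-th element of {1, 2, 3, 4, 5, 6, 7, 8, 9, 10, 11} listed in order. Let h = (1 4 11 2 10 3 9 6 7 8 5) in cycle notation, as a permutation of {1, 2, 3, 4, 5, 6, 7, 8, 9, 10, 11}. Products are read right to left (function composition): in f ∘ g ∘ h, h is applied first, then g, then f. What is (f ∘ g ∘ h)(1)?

2

Chase 1: h(1) = 4; g(4) = 9; f(9) = 2. Hence (f ∘ g ∘ h)(1) = 2.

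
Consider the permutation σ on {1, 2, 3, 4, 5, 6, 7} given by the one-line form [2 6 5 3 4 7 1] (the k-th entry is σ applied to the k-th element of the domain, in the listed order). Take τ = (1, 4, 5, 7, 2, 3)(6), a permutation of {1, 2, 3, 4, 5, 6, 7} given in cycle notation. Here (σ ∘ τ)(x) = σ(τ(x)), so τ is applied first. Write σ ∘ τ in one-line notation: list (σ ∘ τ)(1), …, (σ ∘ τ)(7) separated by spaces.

3 5 2 4 1 7 6

(σ ∘ τ)(x) = σ(τ(x)). Computing each image: σ(τ(1)) = σ(4) = 3, σ(τ(2)) = σ(3) = 5, σ(τ(3)) = σ(1) = 2, σ(τ(4)) = σ(5) = 4, σ(τ(5)) = σ(7) = 1, σ(τ(6)) = σ(6) = 7, σ(τ(7)) = σ(2) = 6.
Hence σ ∘ τ = [3 5 2 4 1 7 6].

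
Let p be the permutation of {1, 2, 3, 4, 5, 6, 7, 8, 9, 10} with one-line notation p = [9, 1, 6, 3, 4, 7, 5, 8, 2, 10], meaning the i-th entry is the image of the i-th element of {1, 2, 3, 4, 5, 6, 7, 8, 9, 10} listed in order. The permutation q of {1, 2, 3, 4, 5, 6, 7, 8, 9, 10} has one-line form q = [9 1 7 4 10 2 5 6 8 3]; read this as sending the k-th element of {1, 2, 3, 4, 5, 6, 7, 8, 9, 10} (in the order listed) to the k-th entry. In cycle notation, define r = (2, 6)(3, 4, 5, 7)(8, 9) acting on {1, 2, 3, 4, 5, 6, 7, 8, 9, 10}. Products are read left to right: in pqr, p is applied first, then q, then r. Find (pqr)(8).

2

(pqr)(8) = r(q(p(8))). p(8) = 8, then q(8) = 6, then r(6) = 2, so the result is 2.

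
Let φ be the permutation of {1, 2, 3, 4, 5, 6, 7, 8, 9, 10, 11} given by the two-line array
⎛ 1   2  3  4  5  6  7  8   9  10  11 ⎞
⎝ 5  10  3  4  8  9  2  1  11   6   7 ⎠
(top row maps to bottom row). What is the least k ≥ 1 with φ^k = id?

Decomposing into disjoint cycles gives cycle lengths 6, 3, 1, 1.
The order of φ is the least common multiple of its cycle lengths: lcm(6, 3) = 6.

6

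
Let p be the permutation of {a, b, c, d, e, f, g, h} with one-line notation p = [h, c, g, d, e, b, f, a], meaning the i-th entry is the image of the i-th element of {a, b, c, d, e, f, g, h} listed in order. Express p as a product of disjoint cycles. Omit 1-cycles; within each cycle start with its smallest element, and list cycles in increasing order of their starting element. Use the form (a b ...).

Start at a and follow images: a → h → a, giving the cycle (a h).
Continuing from each remaining unvisited element yields (a h)(b c g f).

(a h)(b c g f)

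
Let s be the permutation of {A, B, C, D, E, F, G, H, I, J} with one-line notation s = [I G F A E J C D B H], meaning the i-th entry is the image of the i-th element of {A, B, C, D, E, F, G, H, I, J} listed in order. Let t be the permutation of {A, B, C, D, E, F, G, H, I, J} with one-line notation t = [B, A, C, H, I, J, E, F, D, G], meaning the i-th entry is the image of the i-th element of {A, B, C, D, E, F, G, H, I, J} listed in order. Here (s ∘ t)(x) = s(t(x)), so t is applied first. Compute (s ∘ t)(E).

B

(s ∘ t)(E) = s(t(E)). t(E) = I, then s(I) = B. So (s ∘ t)(E) = B.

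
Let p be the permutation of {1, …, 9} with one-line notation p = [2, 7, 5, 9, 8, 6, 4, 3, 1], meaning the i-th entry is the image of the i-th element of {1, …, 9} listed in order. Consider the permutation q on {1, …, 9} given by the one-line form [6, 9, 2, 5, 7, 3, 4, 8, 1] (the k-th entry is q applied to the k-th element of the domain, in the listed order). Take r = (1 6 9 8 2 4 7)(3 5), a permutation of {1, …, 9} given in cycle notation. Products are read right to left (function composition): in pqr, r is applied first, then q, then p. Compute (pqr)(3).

(pqr)(3) = p(q(r(3))). r(3) = 5, then q(5) = 7, then p(7) = 4, so the result is 4.

4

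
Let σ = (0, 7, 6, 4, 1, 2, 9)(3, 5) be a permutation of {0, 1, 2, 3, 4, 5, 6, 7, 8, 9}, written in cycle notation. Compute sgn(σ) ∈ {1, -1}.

-1

The cycle lengths are 7, 2, 1.
A cycle of length ℓ contributes ℓ−1 transpositions, so σ is a product of 6 + 1 = 7 transpositions — odd.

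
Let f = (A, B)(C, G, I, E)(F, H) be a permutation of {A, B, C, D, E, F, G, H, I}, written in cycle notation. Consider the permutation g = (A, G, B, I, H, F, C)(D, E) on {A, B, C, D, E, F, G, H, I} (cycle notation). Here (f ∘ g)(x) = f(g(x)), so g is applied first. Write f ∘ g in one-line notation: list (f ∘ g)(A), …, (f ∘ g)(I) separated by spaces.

I E B C D G A H F

Chase each element through g then f: A → G → I; B → I → E; C → A → B; D → E → C; E → D → D; F → C → G; G → B → A; H → F → H; I → H → F.
So f ∘ g in one-line form is I E B C D G A H F.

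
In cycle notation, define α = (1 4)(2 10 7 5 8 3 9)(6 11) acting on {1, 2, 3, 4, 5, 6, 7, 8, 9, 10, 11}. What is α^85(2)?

2 lies in the 7-cycle (2 10 7 5 8 3 9).
On a 7-cycle, α^7 is the identity, so α^85 = α^1 there (85 ≡ 1 mod 7).
Advancing 1 step from 2: 2 → 10.

10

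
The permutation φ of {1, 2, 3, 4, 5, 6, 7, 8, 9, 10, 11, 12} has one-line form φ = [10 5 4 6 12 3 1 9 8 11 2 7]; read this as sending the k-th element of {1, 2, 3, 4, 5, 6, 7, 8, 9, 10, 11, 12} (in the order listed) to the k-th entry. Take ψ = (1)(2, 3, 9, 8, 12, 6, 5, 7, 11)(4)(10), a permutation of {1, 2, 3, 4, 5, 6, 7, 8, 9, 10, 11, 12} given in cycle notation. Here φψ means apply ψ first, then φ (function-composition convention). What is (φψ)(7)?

First apply ψ: ψ(7) = 11, then φ(11) = 2. Thus (φψ)(7) = 2.

2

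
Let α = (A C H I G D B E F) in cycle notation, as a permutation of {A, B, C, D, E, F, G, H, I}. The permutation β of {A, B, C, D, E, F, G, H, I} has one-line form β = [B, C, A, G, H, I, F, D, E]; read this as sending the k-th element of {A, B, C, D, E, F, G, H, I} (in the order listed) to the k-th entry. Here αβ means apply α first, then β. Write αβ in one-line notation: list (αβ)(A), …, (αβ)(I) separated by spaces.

Chase each element through α then β: A → C → A; B → E → H; C → H → D; D → B → C; E → F → I; F → A → B; G → D → G; H → I → E; I → G → F.
So αβ in one-line form is A H D C I B G E F.

A H D C I B G E F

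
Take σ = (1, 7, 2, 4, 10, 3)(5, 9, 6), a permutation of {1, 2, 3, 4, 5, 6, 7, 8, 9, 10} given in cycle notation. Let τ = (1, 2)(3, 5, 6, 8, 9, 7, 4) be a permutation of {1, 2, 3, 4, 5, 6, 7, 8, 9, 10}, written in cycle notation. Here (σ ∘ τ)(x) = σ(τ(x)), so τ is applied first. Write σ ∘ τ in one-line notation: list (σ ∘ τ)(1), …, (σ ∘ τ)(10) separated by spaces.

For each element, apply τ then σ: 1 → 2 → 4; 2 → 1 → 7; 3 → 5 → 9; 4 → 3 → 1; 5 → 6 → 5; 6 → 8 → 8; 7 → 4 → 10; 8 → 9 → 6; 9 → 7 → 2; 10 → 10 → 3.
So σ ∘ τ in one-line form is 4 7 9 1 5 8 10 6 2 3.

4 7 9 1 5 8 10 6 2 3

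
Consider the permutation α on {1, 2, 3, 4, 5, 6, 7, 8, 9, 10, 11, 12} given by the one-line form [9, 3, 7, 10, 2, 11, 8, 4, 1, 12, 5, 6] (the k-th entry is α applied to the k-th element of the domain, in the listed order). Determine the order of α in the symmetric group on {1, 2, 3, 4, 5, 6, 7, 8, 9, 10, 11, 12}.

Writing α as disjoint cycles, the cycle lengths are 10, 2.
Since disjoint cycles commute, ord(α) = lcm(10, 2) = 10.

10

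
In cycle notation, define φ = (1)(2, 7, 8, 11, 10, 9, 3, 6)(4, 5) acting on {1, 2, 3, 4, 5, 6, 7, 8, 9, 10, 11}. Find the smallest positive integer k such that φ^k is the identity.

The disjoint cycles have lengths 8, 2, 1.
Since disjoint cycles commute, ord(φ) = lcm(8, 2) = 8.

8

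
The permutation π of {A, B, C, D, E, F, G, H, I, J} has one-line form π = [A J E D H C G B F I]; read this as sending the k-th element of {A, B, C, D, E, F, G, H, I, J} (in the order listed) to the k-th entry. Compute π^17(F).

Tracing F → C → … returns to F after 7 steps, so F lies in a 7-cycle (B, J, I, F, C, E, H).
On a 7-cycle, π^7 is the identity, so π^17 = π^3 there (17 ≡ 3 mod 7).
Stepping 3 places around the cycle: F → C → E → H.

H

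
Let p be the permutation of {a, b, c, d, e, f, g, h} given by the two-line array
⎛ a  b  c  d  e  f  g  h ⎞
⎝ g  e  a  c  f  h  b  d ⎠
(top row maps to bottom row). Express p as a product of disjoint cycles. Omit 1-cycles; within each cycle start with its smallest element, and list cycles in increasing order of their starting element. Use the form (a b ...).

(a g b e f h d c)

Iterating p from a gives a → g → b → e → f → h → d → c → a; that is the 8-cycle (a g b e f h d c).
Repeating from the next unused element and collecting all non-trivial cycles gives (a g b e f h d c).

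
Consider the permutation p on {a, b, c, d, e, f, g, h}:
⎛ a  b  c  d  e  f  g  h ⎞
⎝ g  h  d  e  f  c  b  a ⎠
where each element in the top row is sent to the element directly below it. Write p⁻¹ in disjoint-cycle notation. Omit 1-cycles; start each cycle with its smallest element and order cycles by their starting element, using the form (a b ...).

First write p in disjoint cycles: (a g b h)(c d e f).
Reversing each cycle (and rotating so the smallest element leads) gives p⁻¹ = (a h b g)(c f e d).

(a h b g)(c f e d)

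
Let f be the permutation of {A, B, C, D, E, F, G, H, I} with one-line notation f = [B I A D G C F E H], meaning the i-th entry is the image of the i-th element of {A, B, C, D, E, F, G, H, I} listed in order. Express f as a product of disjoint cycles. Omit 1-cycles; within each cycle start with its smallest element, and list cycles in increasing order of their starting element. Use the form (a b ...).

Start at A and follow images: A → B → I → H → E → G → F → C → A, giving the cycle (A B I H E G F C).
Continuing from each remaining unvisited element yields (A B I H E G F C).

(A B I H E G F C)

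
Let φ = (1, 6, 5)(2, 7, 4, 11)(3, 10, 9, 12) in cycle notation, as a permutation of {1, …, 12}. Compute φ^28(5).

5 lies in the 3-cycle (1, 6, 5).
Powers repeat with period 3 on this cycle, and 28 mod 3 = 1, so φ^28(5) = φ^1(5).
Advancing 1 step from 5: 5 → 1.

1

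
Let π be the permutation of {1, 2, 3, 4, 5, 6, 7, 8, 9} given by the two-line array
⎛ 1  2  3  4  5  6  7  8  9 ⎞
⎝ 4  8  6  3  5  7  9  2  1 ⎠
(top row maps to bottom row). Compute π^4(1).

Tracing 1 → 4 → … returns to 1 after 6 steps, so 1 lies in a 6-cycle (1, 4, 3, 6, 7, 9).
Advancing 4 steps from 1: 1 → 4 → 3 → 6 → 7.

7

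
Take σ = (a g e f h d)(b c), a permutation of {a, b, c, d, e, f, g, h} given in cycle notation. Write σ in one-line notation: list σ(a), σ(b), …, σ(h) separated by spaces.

Image by image: a→g, b→c, c→b, d→a, e→f, f→h, g→e, h→d.
Listing these in domain order gives g c b a f h e d.

g c b a f h e d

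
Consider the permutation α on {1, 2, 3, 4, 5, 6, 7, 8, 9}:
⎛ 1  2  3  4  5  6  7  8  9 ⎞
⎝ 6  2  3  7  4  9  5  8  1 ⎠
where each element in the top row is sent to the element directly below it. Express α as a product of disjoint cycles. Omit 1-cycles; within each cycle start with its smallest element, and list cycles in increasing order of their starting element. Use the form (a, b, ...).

(1, 6, 9)(4, 7, 5)

Start at 1 and follow images: 1 → 6 → 9 → 1, giving the cycle (1, 6, 9).
Repeating from the next unused element and collecting all non-trivial cycles gives (1, 6, 9)(4, 7, 5).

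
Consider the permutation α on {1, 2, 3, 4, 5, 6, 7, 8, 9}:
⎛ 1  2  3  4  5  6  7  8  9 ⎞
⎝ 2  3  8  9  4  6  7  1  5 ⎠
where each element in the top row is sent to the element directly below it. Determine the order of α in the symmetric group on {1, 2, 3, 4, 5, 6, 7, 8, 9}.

The disjoint-cycle form of α has cycle lengths 4, 3, 1, 1.
The order of α is the least common multiple of its cycle lengths: lcm(4, 3) = 12.

12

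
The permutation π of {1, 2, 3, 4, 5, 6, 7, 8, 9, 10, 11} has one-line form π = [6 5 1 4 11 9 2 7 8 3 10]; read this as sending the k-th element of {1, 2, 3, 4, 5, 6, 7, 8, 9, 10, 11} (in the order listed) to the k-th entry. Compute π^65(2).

Tracing 2 → 5 → … returns to 2 after 10 steps, so 2 lies in a 10-cycle (1 6 9 8 7 2 5 11 10 3).
Since the cycle has length 10, π^65 acts on it the same as π^5 (65 mod 10 = 5).
Stepping 5 places around the cycle: 2 → 5 → 11 → 10 → 3 → 1.

1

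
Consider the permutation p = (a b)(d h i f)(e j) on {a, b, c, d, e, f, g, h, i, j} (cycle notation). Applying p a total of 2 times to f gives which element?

h

f lies in the 4-cycle (d h i f).
Advancing 2 steps from f: f → d → h.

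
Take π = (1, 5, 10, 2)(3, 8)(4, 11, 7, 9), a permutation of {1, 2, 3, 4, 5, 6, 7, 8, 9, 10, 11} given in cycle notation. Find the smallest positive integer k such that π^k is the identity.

4

The disjoint cycles have lengths 4, 4, 2, 1.
The order is lcm(4, 4, 2) = 4.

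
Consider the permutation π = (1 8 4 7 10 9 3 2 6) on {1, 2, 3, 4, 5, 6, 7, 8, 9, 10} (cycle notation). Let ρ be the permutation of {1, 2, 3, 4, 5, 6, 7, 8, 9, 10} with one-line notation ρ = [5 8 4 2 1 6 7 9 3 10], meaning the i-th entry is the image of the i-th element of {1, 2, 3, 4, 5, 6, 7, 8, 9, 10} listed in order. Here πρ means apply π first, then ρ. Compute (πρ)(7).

10

(πρ)(7) = ρ(π(7)). π(7) = 10, then ρ(10) = 10. So (πρ)(7) = 10.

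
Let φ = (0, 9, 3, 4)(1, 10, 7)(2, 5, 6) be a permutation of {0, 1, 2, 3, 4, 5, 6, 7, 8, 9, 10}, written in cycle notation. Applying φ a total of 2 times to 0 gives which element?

3

0 lies in the 4-cycle (0, 9, 3, 4).
Advancing 2 steps from 0: 0 → 9 → 3.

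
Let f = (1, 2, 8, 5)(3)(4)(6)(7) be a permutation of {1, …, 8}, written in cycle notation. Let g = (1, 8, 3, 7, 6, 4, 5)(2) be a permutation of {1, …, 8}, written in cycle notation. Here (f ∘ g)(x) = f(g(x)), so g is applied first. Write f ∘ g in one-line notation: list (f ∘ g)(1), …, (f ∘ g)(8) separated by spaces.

For each element, apply g then f: 1 → 8 → 5; 2 → 2 → 8; 3 → 7 → 7; 4 → 5 → 1; 5 → 1 → 2; 6 → 4 → 4; 7 → 6 → 6; 8 → 3 → 3.
So f ∘ g in one-line form is 5 8 7 1 2 4 6 3.

5 8 7 1 2 4 6 3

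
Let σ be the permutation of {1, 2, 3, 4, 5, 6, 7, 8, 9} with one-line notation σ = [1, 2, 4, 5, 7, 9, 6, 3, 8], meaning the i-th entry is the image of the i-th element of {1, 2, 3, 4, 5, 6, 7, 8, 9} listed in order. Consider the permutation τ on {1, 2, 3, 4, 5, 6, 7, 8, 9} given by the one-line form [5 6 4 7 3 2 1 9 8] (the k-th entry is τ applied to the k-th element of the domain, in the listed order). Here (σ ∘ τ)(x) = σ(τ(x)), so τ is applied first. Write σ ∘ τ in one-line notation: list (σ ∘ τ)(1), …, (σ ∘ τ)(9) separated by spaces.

7 9 5 6 4 2 1 8 3

For each element, apply τ then σ: 1 → 5 → 7; 2 → 6 → 9; 3 → 4 → 5; 4 → 7 → 6; 5 → 3 → 4; 6 → 2 → 2; 7 → 1 → 1; 8 → 9 → 8; 9 → 8 → 3.
Collecting the images, σ ∘ τ = [7 9 5 6 4 2 1 8 3].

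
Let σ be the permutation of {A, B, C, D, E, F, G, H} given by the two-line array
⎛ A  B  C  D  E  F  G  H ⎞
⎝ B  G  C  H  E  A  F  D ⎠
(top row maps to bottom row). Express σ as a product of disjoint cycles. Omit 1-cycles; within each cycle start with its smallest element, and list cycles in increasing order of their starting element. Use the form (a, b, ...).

(A, B, G, F)(D, H)

Start at A and follow images: A → B → G → F → A, giving the cycle (A, B, G, F).
Repeating from the next unused element and collecting all non-trivial cycles gives (A, B, G, F)(D, H).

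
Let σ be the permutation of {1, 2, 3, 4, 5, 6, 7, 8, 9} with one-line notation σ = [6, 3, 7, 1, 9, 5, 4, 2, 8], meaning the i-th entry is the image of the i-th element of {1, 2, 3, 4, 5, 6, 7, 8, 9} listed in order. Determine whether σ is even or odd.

In disjoint-cycle form the cycle lengths are 9.
A cycle is odd iff its length is even; σ has 0 even-length cycles, so sgn(σ) = (−1)^0 and σ is even.

even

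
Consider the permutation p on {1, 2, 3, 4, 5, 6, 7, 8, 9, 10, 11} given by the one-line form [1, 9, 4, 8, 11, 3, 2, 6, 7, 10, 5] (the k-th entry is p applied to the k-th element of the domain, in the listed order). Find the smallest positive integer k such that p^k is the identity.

12

The disjoint-cycle form of p has cycle lengths 4, 3, 2, 1, 1.
Since disjoint cycles commute, ord(p) = lcm(4, 3, 2) = 12.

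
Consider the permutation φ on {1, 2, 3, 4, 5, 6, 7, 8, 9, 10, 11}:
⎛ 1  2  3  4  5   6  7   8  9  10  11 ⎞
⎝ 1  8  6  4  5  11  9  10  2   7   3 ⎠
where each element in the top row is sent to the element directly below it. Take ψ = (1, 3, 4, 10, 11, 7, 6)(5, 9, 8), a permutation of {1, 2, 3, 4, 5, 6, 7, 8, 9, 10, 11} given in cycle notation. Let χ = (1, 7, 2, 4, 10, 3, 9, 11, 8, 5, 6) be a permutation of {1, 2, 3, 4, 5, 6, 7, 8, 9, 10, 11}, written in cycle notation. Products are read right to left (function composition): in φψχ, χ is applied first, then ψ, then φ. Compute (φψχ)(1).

11

Apply the permutations in order: χ(1) = 7, then ψ(7) = 6, then φ(6) = 11. So (φψχ)(1) = 11.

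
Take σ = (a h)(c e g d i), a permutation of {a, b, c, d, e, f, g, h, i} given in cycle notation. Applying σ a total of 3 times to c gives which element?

d

c lies in the 5-cycle (c e g d i).
Stepping 3 places around the cycle: c → e → g → d.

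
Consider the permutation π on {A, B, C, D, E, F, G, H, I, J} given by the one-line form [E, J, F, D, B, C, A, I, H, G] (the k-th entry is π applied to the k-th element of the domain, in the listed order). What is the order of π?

10

The disjoint-cycle form of π has cycle lengths 5, 2, 2, 1.
Since disjoint cycles commute, ord(π) = lcm(5, 2, 2) = 10.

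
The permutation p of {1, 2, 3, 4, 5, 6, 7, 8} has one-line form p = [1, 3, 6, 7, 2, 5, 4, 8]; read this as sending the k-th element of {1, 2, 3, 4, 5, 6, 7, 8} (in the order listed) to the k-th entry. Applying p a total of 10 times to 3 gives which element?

5

Tracing 3 → 6 → … returns to 3 after 4 steps, so 3 lies in a 4-cycle (2 3 6 5).
Powers repeat with period 4 on this cycle, and 10 mod 4 = 2, so p^10(3) = p^2(3).
Stepping 2 places around the cycle: 3 → 6 → 5.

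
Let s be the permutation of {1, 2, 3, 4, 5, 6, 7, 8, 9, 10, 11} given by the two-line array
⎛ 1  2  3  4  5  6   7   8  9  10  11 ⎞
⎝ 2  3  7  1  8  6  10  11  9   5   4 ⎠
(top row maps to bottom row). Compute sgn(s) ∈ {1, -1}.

In disjoint-cycle form the cycle lengths are 9, 1, 1.
A cycle of length ℓ contributes ℓ−1 transpositions, so s is a product of 8 transpositions — even.

1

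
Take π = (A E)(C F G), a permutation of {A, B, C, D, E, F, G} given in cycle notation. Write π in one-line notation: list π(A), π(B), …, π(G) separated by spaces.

Reading each image from the cycles: A→E, B→B, C→F, D→D, E→A, F→G, G→C.
So the one-line form is E B F D A G C.

E B F D A G C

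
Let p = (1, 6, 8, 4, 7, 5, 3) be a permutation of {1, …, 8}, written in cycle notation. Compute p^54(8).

1

8 lies in the 7-cycle (1, 6, 8, 4, 7, 5, 3).
On a 7-cycle, p^7 is the identity, so p^54 = p^5 there (54 ≡ 5 mod 7).
Stepping 5 places around the cycle: 8 → 4 → 7 → 5 → 3 → 1.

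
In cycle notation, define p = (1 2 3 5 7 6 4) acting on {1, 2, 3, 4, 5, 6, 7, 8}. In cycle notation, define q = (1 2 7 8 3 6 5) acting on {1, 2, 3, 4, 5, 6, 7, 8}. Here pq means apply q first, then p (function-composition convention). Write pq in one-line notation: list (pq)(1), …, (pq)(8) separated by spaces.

3 6 4 1 2 7 8 5

(pq)(x) = p(q(x)). Computing each image: p(q(1)) = p(2) = 3, p(q(2)) = p(7) = 6, p(q(3)) = p(6) = 4, p(q(4)) = p(4) = 1, p(q(5)) = p(1) = 2, p(q(6)) = p(5) = 7, p(q(7)) = p(8) = 8, p(q(8)) = p(3) = 5.
Hence pq = [3 6 4 1 2 7 8 5].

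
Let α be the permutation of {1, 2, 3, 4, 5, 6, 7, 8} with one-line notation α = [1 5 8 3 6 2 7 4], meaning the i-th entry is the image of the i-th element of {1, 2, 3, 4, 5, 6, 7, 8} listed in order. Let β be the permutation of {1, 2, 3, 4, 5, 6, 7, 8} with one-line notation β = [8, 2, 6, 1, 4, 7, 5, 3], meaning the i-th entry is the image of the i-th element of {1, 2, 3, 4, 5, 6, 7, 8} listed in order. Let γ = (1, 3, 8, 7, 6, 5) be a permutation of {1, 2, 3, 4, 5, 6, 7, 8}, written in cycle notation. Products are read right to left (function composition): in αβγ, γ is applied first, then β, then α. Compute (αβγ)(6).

3

Chase 6: γ(6) = 5; β(5) = 4; α(4) = 3. Hence (αβγ)(6) = 3.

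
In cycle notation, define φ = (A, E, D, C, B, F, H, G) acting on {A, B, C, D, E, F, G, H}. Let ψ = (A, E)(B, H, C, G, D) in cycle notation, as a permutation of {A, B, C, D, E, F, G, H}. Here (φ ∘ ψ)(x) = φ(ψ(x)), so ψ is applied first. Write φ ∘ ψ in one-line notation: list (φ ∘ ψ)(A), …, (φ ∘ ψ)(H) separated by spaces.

(φ ∘ ψ)(x) = φ(ψ(x)). Computing each image: φ(ψ(A)) = φ(E) = D, φ(ψ(B)) = φ(H) = G, φ(ψ(C)) = φ(G) = A, φ(ψ(D)) = φ(B) = F, φ(ψ(E)) = φ(A) = E, φ(ψ(F)) = φ(F) = H, φ(ψ(G)) = φ(D) = C, φ(ψ(H)) = φ(C) = B.
Hence φ ∘ ψ = [D G A F E H C B].

D G A F E H C B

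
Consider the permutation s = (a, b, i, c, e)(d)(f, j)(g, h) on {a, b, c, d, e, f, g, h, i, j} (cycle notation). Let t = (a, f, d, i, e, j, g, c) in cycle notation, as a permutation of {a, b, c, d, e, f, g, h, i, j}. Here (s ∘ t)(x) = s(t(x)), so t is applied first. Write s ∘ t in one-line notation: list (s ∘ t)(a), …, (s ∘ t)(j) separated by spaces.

j i b c f d e g a h

(s ∘ t)(x) = s(t(x)). Computing each image: s(t(a)) = s(f) = j, s(t(b)) = s(b) = i, s(t(c)) = s(a) = b, s(t(d)) = s(i) = c, s(t(e)) = s(j) = f, s(t(f)) = s(d) = d, s(t(g)) = s(c) = e, s(t(h)) = s(h) = g, s(t(i)) = s(e) = a, s(t(j)) = s(g) = h.
Hence s ∘ t = [j i b c f d e g a h].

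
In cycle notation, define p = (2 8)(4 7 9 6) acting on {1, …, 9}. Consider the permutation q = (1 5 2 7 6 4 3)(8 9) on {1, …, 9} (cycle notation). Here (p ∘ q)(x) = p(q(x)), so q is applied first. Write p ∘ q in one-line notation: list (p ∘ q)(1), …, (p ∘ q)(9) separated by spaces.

(p ∘ q)(x) = p(q(x)). Computing each image: p(q(1)) = p(5) = 5, p(q(2)) = p(7) = 9, p(q(3)) = p(1) = 1, p(q(4)) = p(3) = 3, p(q(5)) = p(2) = 8, p(q(6)) = p(4) = 7, p(q(7)) = p(6) = 4, p(q(8)) = p(9) = 6, p(q(9)) = p(8) = 2.
Hence p ∘ q = [5 9 1 3 8 7 4 6 2].

5 9 1 3 8 7 4 6 2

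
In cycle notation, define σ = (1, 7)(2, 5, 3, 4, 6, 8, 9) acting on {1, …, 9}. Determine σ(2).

5

2 appears in (2, 5, 3, 4, 6, 8, 9); the next entry (wrapping around) is 5.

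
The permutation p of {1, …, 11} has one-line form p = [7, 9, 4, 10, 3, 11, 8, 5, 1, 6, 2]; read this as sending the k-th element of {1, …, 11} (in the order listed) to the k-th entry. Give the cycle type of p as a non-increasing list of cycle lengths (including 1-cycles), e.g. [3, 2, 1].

The disjoint cycles are (1 7 8 5 3 4 10 6 11 2 9), with lengths 11 in non-increasing order.

[11]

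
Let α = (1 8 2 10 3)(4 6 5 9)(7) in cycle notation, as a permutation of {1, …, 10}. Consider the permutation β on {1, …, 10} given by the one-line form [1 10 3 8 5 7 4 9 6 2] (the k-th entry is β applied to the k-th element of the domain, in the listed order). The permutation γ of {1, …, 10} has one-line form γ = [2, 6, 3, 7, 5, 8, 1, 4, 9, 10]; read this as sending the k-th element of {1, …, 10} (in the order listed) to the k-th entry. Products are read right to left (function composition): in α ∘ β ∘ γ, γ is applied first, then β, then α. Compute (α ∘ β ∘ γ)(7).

8

Apply the permutations in order: γ(7) = 1, then β(1) = 1, then α(1) = 8. So (α ∘ β ∘ γ)(7) = 8.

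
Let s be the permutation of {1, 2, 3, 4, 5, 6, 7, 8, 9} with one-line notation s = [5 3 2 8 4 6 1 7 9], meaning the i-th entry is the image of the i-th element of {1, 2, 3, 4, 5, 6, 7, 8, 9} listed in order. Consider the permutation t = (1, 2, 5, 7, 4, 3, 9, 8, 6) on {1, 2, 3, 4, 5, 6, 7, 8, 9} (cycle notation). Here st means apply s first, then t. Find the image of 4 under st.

First apply s: s(4) = 8, then t(8) = 6. Thus (st)(4) = 6.

6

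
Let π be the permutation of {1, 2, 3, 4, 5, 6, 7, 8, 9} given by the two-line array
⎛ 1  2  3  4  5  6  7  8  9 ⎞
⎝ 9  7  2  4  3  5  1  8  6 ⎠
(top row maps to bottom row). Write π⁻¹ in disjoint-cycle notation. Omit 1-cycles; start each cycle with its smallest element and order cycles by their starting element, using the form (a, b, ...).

(1, 7, 2, 3, 5, 6, 9)

First write π in disjoint cycles: (1, 9, 6, 5, 3, 2, 7).
The inverse reverses every cycle; in canonical form, π⁻¹ = (1, 7, 2, 3, 5, 6, 9).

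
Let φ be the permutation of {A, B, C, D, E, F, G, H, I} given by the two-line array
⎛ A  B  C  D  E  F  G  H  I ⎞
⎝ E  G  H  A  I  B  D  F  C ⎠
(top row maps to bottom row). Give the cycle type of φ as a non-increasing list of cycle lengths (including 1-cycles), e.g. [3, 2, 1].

The disjoint cycles are (A, E, I, C, H, F, B, G, D), with lengths 9 in non-increasing order.

[9]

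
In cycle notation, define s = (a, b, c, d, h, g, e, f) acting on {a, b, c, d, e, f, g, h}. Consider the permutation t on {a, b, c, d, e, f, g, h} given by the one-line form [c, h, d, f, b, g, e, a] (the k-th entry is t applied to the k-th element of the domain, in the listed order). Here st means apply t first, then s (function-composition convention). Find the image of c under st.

(st)(c) = s(t(c)). t(c) = d, then s(d) = h. So (st)(c) = h.

h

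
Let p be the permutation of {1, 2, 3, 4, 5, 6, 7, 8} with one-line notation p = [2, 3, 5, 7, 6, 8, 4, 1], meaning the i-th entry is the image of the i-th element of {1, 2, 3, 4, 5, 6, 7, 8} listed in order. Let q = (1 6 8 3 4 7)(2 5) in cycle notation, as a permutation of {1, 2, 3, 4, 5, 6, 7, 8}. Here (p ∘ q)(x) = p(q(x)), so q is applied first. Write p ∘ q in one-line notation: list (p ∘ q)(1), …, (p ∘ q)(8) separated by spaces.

Chase each element through q then p: 1 → 6 → 8; 2 → 5 → 6; 3 → 4 → 7; 4 → 7 → 4; 5 → 2 → 3; 6 → 8 → 1; 7 → 1 → 2; 8 → 3 → 5.
So p ∘ q in one-line form is 8 6 7 4 3 1 2 5.

8 6 7 4 3 1 2 5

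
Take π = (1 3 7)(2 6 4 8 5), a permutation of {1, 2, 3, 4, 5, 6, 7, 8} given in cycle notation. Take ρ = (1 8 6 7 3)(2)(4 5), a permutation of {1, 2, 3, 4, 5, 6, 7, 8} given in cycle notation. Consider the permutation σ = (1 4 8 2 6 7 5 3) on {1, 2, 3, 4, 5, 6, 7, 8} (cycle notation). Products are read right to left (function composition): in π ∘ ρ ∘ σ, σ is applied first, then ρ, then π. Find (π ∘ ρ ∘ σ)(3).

5

(π ∘ ρ ∘ σ)(3) = π(ρ(σ(3))). σ(3) = 1, then ρ(1) = 8, then π(8) = 5, so the result is 5.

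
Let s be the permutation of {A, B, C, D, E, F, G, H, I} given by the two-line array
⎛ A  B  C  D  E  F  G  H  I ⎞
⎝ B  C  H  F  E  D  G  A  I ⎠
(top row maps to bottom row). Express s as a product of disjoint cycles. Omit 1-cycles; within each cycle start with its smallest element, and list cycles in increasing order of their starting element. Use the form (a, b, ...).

From A: A → B → C → H → A, closing the cycle (A, B, C, H).
Continuing from each remaining unvisited element yields (A, B, C, H)(D, F).

(A, B, C, H)(D, F)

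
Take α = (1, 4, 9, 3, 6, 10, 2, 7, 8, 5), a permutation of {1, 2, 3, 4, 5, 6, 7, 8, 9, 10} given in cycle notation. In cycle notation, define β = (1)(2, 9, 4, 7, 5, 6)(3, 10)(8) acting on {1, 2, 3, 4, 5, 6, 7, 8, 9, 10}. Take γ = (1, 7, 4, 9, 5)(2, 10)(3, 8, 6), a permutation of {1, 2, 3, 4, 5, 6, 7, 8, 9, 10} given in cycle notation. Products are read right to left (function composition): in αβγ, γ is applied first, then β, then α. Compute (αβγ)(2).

6

Chase 2: γ(2) = 10; β(10) = 3; α(3) = 6. Hence (αβγ)(2) = 6.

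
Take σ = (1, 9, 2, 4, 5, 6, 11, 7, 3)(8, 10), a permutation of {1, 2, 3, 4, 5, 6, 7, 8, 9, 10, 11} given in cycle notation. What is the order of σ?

18

The disjoint cycles have lengths 9, 2.
The order is lcm(9, 2) = 18.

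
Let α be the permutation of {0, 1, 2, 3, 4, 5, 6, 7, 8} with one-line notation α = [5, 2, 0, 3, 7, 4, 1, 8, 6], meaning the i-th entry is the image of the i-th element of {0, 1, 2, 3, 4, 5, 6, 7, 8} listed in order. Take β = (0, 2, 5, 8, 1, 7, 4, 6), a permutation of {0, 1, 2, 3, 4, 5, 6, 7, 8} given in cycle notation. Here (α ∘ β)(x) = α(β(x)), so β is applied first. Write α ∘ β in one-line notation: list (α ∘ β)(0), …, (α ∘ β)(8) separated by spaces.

0 8 4 3 1 6 5 7 2

Chase each element through β then α: 0 → 2 → 0; 1 → 7 → 8; 2 → 5 → 4; 3 → 3 → 3; 4 → 6 → 1; 5 → 8 → 6; 6 → 0 → 5; 7 → 4 → 7; 8 → 1 → 2.
Collecting the images, α ∘ β = [0 8 4 3 1 6 5 7 2].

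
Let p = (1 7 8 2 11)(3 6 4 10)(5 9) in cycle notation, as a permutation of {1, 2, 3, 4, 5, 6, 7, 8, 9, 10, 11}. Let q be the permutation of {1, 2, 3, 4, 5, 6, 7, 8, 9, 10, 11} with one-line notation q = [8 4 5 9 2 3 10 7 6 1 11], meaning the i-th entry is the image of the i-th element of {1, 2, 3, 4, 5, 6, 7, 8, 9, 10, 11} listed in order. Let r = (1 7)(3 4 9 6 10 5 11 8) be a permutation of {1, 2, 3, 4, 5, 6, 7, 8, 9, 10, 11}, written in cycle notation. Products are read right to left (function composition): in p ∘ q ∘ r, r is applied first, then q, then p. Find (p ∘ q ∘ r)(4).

4

(p ∘ q ∘ r)(4) = p(q(r(4))). r(4) = 9, then q(9) = 6, then p(6) = 4, so the result is 4.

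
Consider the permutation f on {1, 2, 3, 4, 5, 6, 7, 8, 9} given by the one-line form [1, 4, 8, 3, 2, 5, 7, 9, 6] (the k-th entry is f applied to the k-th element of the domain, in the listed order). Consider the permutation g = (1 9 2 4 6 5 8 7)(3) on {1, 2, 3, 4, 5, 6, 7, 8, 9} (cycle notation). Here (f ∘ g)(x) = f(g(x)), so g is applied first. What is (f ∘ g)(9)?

4

g(9) = 2, then f(2) = 4; composing gives (f ∘ g)(9) = 4.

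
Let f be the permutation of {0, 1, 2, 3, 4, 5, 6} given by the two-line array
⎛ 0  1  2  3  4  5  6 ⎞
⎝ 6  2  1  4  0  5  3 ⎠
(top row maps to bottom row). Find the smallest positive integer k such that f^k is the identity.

4

Decomposing into disjoint cycles gives cycle lengths 4, 2, 1.
The order of f is the least common multiple of its cycle lengths: lcm(4, 2) = 4.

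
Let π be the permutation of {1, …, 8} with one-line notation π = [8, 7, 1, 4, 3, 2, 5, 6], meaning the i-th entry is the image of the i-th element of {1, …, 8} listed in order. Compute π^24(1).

Tracing 1 → 8 → … returns to 1 after 7 steps, so 1 lies in a 7-cycle (1 8 6 2 7 5 3).
Since the cycle has length 7, π^24 acts on it the same as π^3 (24 mod 7 = 3).
Advancing 3 steps from 1: 1 → 8 → 6 → 2.

2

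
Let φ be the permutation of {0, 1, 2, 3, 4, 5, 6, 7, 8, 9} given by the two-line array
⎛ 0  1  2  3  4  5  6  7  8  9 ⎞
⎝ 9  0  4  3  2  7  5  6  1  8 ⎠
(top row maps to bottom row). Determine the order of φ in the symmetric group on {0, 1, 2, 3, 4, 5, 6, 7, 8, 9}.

Decomposing into disjoint cycles gives cycle lengths 4, 3, 2, 1.
The order of φ is the least common multiple of its cycle lengths: lcm(4, 3, 2) = 12.

12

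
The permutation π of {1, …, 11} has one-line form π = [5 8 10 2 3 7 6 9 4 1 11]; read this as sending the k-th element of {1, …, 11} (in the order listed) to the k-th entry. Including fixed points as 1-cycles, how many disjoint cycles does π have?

The cycle decomposition is (1 5 3 10)(2 8 9 4)(6 7)(11), which has 4 cycles (counting 1-cycles).

4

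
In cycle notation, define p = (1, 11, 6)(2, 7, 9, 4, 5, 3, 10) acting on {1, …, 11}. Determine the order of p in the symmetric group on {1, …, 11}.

21

The cycle type of p is (7, 3, 1).
Since disjoint cycles commute, ord(p) = lcm(7, 3) = 21.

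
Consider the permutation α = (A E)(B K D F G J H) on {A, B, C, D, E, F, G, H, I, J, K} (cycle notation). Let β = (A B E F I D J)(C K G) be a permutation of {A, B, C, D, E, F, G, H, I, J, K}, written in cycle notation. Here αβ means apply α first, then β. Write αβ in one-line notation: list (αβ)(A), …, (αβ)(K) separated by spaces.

(αβ)(x) = β(α(x)). Computing each image: β(α(A)) = β(E) = F, β(α(B)) = β(K) = G, β(α(C)) = β(C) = K, β(α(D)) = β(F) = I, β(α(E)) = β(A) = B, β(α(F)) = β(G) = C, β(α(G)) = β(J) = A, β(α(H)) = β(B) = E, β(α(I)) = β(I) = D, β(α(J)) = β(H) = H, β(α(K)) = β(D) = J.
Hence αβ = [F G K I B C A E D H J].

F G K I B C A E D H J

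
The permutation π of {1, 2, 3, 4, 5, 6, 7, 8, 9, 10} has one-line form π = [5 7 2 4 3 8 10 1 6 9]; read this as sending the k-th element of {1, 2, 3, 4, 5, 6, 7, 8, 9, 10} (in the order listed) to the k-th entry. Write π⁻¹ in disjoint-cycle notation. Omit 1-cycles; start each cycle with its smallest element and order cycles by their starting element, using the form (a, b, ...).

(1, 8, 6, 9, 10, 7, 2, 3, 5)

The cycle decomposition of π is (1, 5, 3, 2, 7, 10, 9, 6, 8).
Reversing each cycle (and rotating so the smallest element leads) gives π⁻¹ = (1, 8, 6, 9, 10, 7, 2, 3, 5).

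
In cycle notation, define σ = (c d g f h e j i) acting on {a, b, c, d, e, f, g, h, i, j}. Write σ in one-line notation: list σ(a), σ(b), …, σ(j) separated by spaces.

Reading each image from the cycles: a→a, b→b, c→d, d→g, e→j, f→h, g→f, h→e, i→c, j→i.
Listing these in domain order gives a b d g j h f e c i.

a b d g j h f e c i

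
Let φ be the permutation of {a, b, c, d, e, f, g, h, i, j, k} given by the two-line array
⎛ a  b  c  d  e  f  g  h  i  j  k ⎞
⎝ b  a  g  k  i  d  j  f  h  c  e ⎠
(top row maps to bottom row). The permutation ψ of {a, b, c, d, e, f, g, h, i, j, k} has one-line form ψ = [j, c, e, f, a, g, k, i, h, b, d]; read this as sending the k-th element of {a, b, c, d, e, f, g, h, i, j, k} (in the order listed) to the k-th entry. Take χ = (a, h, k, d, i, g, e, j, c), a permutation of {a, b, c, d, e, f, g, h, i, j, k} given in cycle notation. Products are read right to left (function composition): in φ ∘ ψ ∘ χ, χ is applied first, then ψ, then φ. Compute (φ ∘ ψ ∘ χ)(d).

Chase d: χ(d) = i; ψ(i) = h; φ(h) = f. Hence (φ ∘ ψ ∘ χ)(d) = f.

f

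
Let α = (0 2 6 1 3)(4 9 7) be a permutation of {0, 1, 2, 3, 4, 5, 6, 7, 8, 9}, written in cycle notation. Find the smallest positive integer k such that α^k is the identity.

The cycle type of α is (5, 3, 1, 1).
Since disjoint cycles commute, ord(α) = lcm(5, 3) = 15.

15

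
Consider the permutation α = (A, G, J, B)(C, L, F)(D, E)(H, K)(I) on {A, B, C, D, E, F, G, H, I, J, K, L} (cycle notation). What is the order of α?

12

The disjoint cycles have lengths 4, 3, 2, 2, 1.
Since disjoint cycles commute, ord(α) = lcm(4, 3, 2, 2) = 12.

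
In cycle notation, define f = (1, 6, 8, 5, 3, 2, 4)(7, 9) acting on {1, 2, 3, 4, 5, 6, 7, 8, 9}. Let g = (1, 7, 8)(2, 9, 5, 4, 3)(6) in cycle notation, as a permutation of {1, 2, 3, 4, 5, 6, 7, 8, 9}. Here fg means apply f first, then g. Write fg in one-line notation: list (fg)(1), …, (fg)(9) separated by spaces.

For each element, apply f then g: 1 → 6 → 6; 2 → 4 → 3; 3 → 2 → 9; 4 → 1 → 7; 5 → 3 → 2; 6 → 8 → 1; 7 → 9 → 5; 8 → 5 → 4; 9 → 7 → 8.
So fg in one-line form is 6 3 9 7 2 1 5 4 8.

6 3 9 7 2 1 5 4 8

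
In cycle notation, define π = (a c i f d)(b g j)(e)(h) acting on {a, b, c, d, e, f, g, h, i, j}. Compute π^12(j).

j lies in the 3-cycle (b g j).
Since the cycle has length 3, π^12 acts on it the same as π^0 (12 mod 3 = 0).
So π^12(j) = j.

j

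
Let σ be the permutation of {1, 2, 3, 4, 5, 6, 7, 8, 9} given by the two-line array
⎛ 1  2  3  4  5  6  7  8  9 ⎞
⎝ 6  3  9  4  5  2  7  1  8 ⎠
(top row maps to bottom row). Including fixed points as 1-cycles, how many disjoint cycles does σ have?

The cycle decomposition is (1 6 2 3 9 8)(4)(5)(7), which has 4 cycles (counting 1-cycles).

4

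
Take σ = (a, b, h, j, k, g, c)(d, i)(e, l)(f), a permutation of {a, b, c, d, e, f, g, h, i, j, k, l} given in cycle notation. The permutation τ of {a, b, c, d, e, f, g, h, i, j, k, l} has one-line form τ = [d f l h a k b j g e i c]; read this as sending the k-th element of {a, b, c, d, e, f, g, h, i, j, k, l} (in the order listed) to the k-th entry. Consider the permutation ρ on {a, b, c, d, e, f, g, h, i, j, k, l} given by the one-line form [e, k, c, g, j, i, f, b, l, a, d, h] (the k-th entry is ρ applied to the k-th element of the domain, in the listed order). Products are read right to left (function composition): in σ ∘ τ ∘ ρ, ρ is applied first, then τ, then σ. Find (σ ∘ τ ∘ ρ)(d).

Apply the permutations in order: ρ(d) = g, then τ(g) = b, then σ(b) = h. So (σ ∘ τ ∘ ρ)(d) = h.

h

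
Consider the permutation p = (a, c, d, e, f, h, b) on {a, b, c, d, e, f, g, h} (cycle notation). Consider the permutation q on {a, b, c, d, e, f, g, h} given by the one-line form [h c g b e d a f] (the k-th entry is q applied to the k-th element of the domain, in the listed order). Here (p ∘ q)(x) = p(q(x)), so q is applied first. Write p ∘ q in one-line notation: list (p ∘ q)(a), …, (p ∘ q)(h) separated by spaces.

b d g a f e c h

(p ∘ q)(x) = p(q(x)). Computing each image: p(q(a)) = p(h) = b, p(q(b)) = p(c) = d, p(q(c)) = p(g) = g, p(q(d)) = p(b) = a, p(q(e)) = p(e) = f, p(q(f)) = p(d) = e, p(q(g)) = p(a) = c, p(q(h)) = p(f) = h.
Hence p ∘ q = [b d g a f e c h].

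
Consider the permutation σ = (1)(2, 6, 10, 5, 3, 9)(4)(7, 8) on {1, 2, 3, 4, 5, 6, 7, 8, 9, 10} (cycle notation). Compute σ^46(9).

9 lies in the 6-cycle (2, 6, 10, 5, 3, 9).
On a 6-cycle, σ^6 is the identity, so σ^46 = σ^4 there (46 ≡ 4 mod 6).
Stepping 4 places around the cycle: 9 → 2 → 6 → 10 → 5.

5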